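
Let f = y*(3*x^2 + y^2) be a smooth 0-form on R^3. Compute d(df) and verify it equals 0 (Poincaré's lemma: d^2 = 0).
d(df) = 0

Step 1: df = sum_i (∂f/∂x_i) dx_i = (6*x*y) dx + (3*x^2 + 3*y^2) dy + (0) dz.
Step 2: Apply d again. Using the 1-form formula, the coefficient of dx ∧ dy in d(df) is ∂^2 f/∂x ∂y - ∂^2 f/∂y ∂x = (6*x) - (6*x) = 0 (equality of mixed partials for smooth f).
Similarly for dx ∧ dz and dy ∧ dz — all coefficients vanish. So d(df) = 0.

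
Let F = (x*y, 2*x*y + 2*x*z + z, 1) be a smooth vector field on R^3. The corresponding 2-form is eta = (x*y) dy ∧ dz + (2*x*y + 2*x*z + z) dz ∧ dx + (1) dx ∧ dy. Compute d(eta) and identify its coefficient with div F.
d(eta) = (2*x + y) dx ∧ dy ∧ dz; div F = 2*x + y

For a 2-form in R^3 of the form above, applying d gives a 3-form with coefficient ∂P/∂x + ∂Q/∂y + ∂R/∂z:
  ∂P/∂x = y
  ∂Q/∂y = 2*x
  ∂R/∂z = 0
Sum = 2*x + y, which is exactly div F.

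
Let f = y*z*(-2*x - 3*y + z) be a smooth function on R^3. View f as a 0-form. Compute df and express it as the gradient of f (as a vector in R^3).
df = (-2*y*z) dx + (z*(-2*x - 6*y + z)) dy + (y*(-2*x - 3*y + 2*z)) dz; grad f = (-2*y*z, z*(-2*x - 6*y + z), y*(-2*x - 3*y + 2*z))

For a 0-form f, d f = (∂f/∂x) dx + (∂f/∂y) dy + (∂f/∂z) dz. The components of the vector representation are exactly the entries of grad f in Cartesian coordinates:
  ∂f/∂x = -2*y*z
  ∂f/∂y = z*(-2*x - 6*y + z)
  ∂f/∂z = y*(-2*x - 3*y + 2*z).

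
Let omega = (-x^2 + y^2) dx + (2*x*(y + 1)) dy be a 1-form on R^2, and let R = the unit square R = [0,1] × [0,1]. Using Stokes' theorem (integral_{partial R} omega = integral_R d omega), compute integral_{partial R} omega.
integral_(partial R) omega = 2

Stokes: integral_partial_R omega = integral_R d omega with d omega = (∂Q/∂x - ∂P/∂y) dx ∧ dy.
  ∂Q/∂x = 2*y + 2
  ∂P/∂y = 2*y
  integrand = ∂Q/∂x - ∂P/∂y = 2.
Integrating over R: integral_0^1 integral_0^1 (2) dx dy = 2.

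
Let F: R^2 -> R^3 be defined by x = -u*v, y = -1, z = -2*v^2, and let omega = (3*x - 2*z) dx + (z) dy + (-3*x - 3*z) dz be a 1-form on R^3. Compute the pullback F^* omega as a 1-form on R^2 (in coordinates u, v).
F^* omega = (v^2*(3*u - 4*v)) du + (v*(3*u^2 - 16*u*v - 24*v^2)) dv

Using F^*(f dg) = (f ∘ F) d(g ∘ F), substitute each coordinate x_i by F_i(u, v) in f_i, and replace dx_i by d F_i = (∂F_i/∂u) du + (∂F_i/∂v) dv.
  For the x component: f_1(F) = v*(-3*u + 4*v); d F_1 = (-v) du + (-u) dv
  For the y component: f_2(F) = -2*v^2; d F_2 = (0) du + (0) dv
  For the z component: f_3(F) = 3*v*(u + 2*v); d F_3 = (0) du + (-4*v) dv
Combining and collecting du, dv coefficients:
  coeff of du: v^2*(3*u - 4*v)
  coeff of dv: v*(3*u^2 - 16*u*v - 24*v^2)
F^* omega = (v^2*(3*u - 4*v)) du + (v*(3*u^2 - 16*u*v - 24*v^2)) dv.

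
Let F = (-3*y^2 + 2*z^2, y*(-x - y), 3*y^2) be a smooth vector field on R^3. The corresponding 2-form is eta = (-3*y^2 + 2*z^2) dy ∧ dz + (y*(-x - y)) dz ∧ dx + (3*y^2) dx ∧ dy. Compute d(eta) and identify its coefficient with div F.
d(eta) = (-x - 2*y) dx ∧ dy ∧ dz; div F = -x - 2*y

For a 2-form in R^3 of the form above, applying d gives a 3-form with coefficient ∂P/∂x + ∂Q/∂y + ∂R/∂z:
  ∂P/∂x = 0
  ∂Q/∂y = -x - 2*y
  ∂R/∂z = 0
Sum = -x - 2*y, which is exactly div F.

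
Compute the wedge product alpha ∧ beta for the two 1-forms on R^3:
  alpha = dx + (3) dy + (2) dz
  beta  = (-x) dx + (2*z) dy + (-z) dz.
alpha ∧ beta = (3*x + 2*z) dx ∧ dy + (2*x - z) dx ∧ dz + (-7*z) dy ∧ dz

Distribute the wedge, using dx_i ∧ dx_j = -dx_j ∧ dx_i and dx_i ∧ dx_i = 0. For each pair (i, j) with i < j, the coefficient of dx_i ∧ dx_j in alpha ∧ beta is (alpha_i * beta_j - alpha_j * beta_i). Collecting: alpha ∧ beta = (3*x + 2*z) dx ∧ dy + (2*x - z) dx ∧ dz + (-7*z) dy ∧ dz.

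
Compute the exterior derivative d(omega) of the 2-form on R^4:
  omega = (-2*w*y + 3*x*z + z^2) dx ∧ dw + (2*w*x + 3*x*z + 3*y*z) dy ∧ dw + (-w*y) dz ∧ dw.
d(omega) = (4*w + 3*z) dx ∧ dy ∧ dw + (-3*x - 2*z) dx ∧ dz ∧ dw + (-w - 3*x - 3*y) dy ∧ dz ∧ dw

For a 2-form omega = sum_{i<j} g_{ij} dx_i ∧ dx_j, the exterior derivative is
  d(omega) = sum_{i<j} d(g_{ij}) ∧ dx_i ∧ dx_j = sum_{i<j, k} (∂g_{ij}/∂x_k) dx_k ∧ dx_i ∧ dx_j.
Expand each term, using dx_k ∧ dx_i ∧ dx_j = sgn(permutation) dx_{(a)} ∧ dx_{(b)} ∧ dx_{(c)} with (a < b < c) sorted:
  d(-2*w*y + 3*x*z + z^2) includes (∂/∂y)(-2*w*y + 3*x*z + z^2) dy = (-2*w) dy, which multiplied by dx ∧ dw gives (2*w) dx ∧ dy ∧ dw
  d(-2*w*y + 3*x*z + z^2) includes (∂/∂z)(-2*w*y + 3*x*z + z^2) dz = (3*x + 2*z) dz, which multiplied by dx ∧ dw gives (-3*x - 2*z) dx ∧ dz ∧ dw
  d(2*w*x + 3*x*z + 3*y*z) includes (∂/∂x)(2*w*x + 3*x*z + 3*y*z) dx = (2*w + 3*z) dx, which multiplied by dy ∧ dw gives (2*w + 3*z) dx ∧ dy ∧ dw
  d(2*w*x + 3*x*z + 3*y*z) includes (∂/∂z)(2*w*x + 3*x*z + 3*y*z) dz = (3*x + 3*y) dz, which multiplied by dy ∧ dw gives (-3*x - 3*y) dy ∧ dz ∧ dw
  d(-w*y) includes (∂/∂y)(-w*y) dy = (-w) dy, which multiplied by dz ∧ dw gives (-w) dy ∧ dz ∧ dw
Collecting like 3-forms: d(omega) = (4*w + 3*z) dx ∧ dy ∧ dw + (-3*x - 2*z) dx ∧ dz ∧ dw + (-w - 3*x - 3*y) dy ∧ dz ∧ dw.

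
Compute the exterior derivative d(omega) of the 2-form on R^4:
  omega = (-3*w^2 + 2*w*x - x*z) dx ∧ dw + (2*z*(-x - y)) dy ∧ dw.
d(omega) = (x) dx ∧ dz ∧ dw + (-2*z) dx ∧ dy ∧ dw + (2*x + 2*y) dy ∧ dz ∧ dw

For a 2-form omega = sum_{i<j} g_{ij} dx_i ∧ dx_j, the exterior derivative is
  d(omega) = sum_{i<j} d(g_{ij}) ∧ dx_i ∧ dx_j = sum_{i<j, k} (∂g_{ij}/∂x_k) dx_k ∧ dx_i ∧ dx_j.
Expand each term, using dx_k ∧ dx_i ∧ dx_j = sgn(permutation) dx_{(a)} ∧ dx_{(b)} ∧ dx_{(c)} with (a < b < c) sorted:
  d(-3*w^2 + 2*w*x - x*z) includes (∂/∂z)(-3*w^2 + 2*w*x - x*z) dz = (-x) dz, which multiplied by dx ∧ dw gives (x) dx ∧ dz ∧ dw
  d(2*z*(-x - y)) includes (∂/∂x)(2*z*(-x - y)) dx = (-2*z) dx, which multiplied by dy ∧ dw gives (-2*z) dx ∧ dy ∧ dw
  d(2*z*(-x - y)) includes (∂/∂z)(2*z*(-x - y)) dz = (-2*x - 2*y) dz, which multiplied by dy ∧ dw gives (2*x + 2*y) dy ∧ dz ∧ dw
Collecting like 3-forms: d(omega) = (x) dx ∧ dz ∧ dw + (-2*z) dx ∧ dy ∧ dw + (2*x + 2*y) dy ∧ dz ∧ dw.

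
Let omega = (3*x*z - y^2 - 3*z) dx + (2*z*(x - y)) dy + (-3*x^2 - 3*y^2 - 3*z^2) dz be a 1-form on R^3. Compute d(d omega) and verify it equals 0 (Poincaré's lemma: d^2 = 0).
d(d omega) = 0

Step 1: d omega = sum_{i<j} (∂f_j/∂x_i - ∂f_i/∂x_j) dx_i ∧ dx_j:
  coeff of dx ∧ dy: 2*y + 2*z
  coeff of dx ∧ dz: 3 - 9*x
  coeff of dy ∧ dz: -2*x - 4*y
Step 2: Apply d again to each 2-form coefficient. The only possible 3-form in R^3 is dx ∧ dy ∧ dz, with coefficient
  ∂(coeff of dy∧dz)/∂x - ∂(coeff of dx∧dz)/∂y + ∂(coeff of dx∧dy)/∂z
  = ∂/∂x (-2*x - 4*y) - ∂/∂y (3 - 9*x) + ∂/∂z (2*y + 2*z).
Each of these terms simplifies to sums of mixed partials that cancel in pairs. The result is 0 (by equality of mixed partials for smooth functions — Schwarz / Clairaut).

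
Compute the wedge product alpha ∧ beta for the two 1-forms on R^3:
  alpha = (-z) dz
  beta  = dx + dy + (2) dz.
alpha ∧ beta = (z) dx ∧ dz + (z) dy ∧ dz

Distribute the wedge, using dx_i ∧ dx_j = -dx_j ∧ dx_i and dx_i ∧ dx_i = 0. For each pair (i, j) with i < j, the coefficient of dx_i ∧ dx_j in alpha ∧ beta is (alpha_i * beta_j - alpha_j * beta_i). Collecting: alpha ∧ beta = (z) dx ∧ dz + (z) dy ∧ dz.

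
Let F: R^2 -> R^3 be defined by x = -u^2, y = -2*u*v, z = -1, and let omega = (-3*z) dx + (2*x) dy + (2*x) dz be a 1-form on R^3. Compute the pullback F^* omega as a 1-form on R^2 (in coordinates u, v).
F^* omega = (2*u*(2*u*v - 3)) du + (4*u^3) dv

Using F^*(f dg) = (f ∘ F) d(g ∘ F), substitute each coordinate x_i by F_i(u, v) in f_i, and replace dx_i by d F_i = (∂F_i/∂u) du + (∂F_i/∂v) dv.
  For the x component: f_1(F) = 3; d F_1 = (-2*u) du + (0) dv
  For the y component: f_2(F) = -2*u^2; d F_2 = (-2*v) du + (-2*u) dv
  For the z component: f_3(F) = -2*u^2; d F_3 = (0) du + (0) dv
Combining and collecting du, dv coefficients:
  coeff of du: 2*u*(2*u*v - 3)
  coeff of dv: 4*u^3
F^* omega = (2*u*(2*u*v - 3)) du + (4*u^3) dv.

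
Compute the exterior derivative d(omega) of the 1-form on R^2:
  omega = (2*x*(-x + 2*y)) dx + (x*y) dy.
d(omega) = (-4*x + y) dx ∧ dy

For a 1-form omega = sum_i f_i dx_i, the exterior derivative is
  d(omega) = sum_{i < j} (∂f_j/∂x_i - ∂f_i/∂x_j) dx_i ∧ dx_j.
  coefficient of dx ∧ dy: ∂f_2/∂x - ∂f_1/∂y = ∂(x*y)/∂x - ∂(2*x*(-x + 2*y))/∂y = -4*x + y
Assembling: d(omega) = (-4*x + y) dx ∧ dy.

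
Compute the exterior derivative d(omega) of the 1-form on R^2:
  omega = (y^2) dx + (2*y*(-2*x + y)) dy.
d(omega) = (-6*y) dx ∧ dy

For a 1-form omega = sum_i f_i dx_i, the exterior derivative is
  d(omega) = sum_{i < j} (∂f_j/∂x_i - ∂f_i/∂x_j) dx_i ∧ dx_j.
  coefficient of dx ∧ dy: ∂f_2/∂x - ∂f_1/∂y = ∂(2*y*(-2*x + y))/∂x - ∂(y^2)/∂y = -6*y
Assembling: d(omega) = (-6*y) dx ∧ dy.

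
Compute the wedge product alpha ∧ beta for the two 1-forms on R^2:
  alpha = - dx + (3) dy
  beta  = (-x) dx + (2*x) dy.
alpha ∧ beta = (x) dx ∧ dy

Distribute the wedge, using dx_i ∧ dx_j = -dx_j ∧ dx_i and dx_i ∧ dx_i = 0. For each pair (i, j) with i < j, the coefficient of dx_i ∧ dx_j in alpha ∧ beta is (alpha_i * beta_j - alpha_j * beta_i). Collecting: alpha ∧ beta = (x) dx ∧ dy.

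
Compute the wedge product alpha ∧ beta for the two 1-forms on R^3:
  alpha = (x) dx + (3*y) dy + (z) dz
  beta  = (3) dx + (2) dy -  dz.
alpha ∧ beta = (2*x - 9*y) dx ∧ dy + (-x - 3*z) dx ∧ dz + (-3*y - 2*z) dy ∧ dz

Distribute the wedge, using dx_i ∧ dx_j = -dx_j ∧ dx_i and dx_i ∧ dx_i = 0. For each pair (i, j) with i < j, the coefficient of dx_i ∧ dx_j in alpha ∧ beta is (alpha_i * beta_j - alpha_j * beta_i). Collecting: alpha ∧ beta = (2*x - 9*y) dx ∧ dy + (-x - 3*z) dx ∧ dz + (-3*y - 2*z) dy ∧ dz.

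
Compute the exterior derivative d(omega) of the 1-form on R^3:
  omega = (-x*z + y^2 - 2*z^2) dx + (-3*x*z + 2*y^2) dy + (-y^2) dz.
d(omega) = (-2*y - 3*z) dx ∧ dy + (x + 4*z) dx ∧ dz + (3*x - 2*y) dy ∧ dz

For a 1-form omega = sum_i f_i dx_i, the exterior derivative is
  d(omega) = sum_{i < j} (∂f_j/∂x_i - ∂f_i/∂x_j) dx_i ∧ dx_j.
  coefficient of dx ∧ dy: ∂f_2/∂x - ∂f_1/∂y = ∂(-3*x*z + 2*y^2)/∂x - ∂(-x*z + y^2 - 2*z^2)/∂y = -2*y - 3*z
  coefficient of dx ∧ dz: ∂f_3/∂x - ∂f_1/∂z = ∂(-y^2)/∂x - ∂(-x*z + y^2 - 2*z^2)/∂z = x + 4*z
  coefficient of dy ∧ dz: ∂f_3/∂y - ∂f_2/∂z = ∂(-y^2)/∂y - ∂(-3*x*z + 2*y^2)/∂z = 3*x - 2*y
Assembling: d(omega) = (-2*y - 3*z) dx ∧ dy + (x + 4*z) dx ∧ dz + (3*x - 2*y) dy ∧ dz.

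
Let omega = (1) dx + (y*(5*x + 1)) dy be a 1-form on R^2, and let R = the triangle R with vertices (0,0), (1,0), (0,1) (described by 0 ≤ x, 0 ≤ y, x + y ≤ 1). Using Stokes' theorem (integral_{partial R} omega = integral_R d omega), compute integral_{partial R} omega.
integral_(partial R) omega = 5/6

Stokes: integral_partial_R omega = integral_R d omega with d omega = (∂Q/∂x - ∂P/∂y) dx ∧ dy.
  ∂Q/∂x = 5*y
  ∂P/∂y = 0
  integrand = ∂Q/∂x - ∂P/∂y = 5*y.
Integrating over R: integral_0^1 integral_0^{1-x} (5*y) dy dx = 5/6.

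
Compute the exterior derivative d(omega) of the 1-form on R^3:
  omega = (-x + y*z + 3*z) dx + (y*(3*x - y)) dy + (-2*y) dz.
d(omega) = (3*y - z) dx ∧ dy + (-y - 3) dx ∧ dz + (-2) dy ∧ dz

For a 1-form omega = sum_i f_i dx_i, the exterior derivative is
  d(omega) = sum_{i < j} (∂f_j/∂x_i - ∂f_i/∂x_j) dx_i ∧ dx_j.
  coefficient of dx ∧ dy: ∂f_2/∂x - ∂f_1/∂y = ∂(y*(3*x - y))/∂x - ∂(-x + y*z + 3*z)/∂y = 3*y - z
  coefficient of dx ∧ dz: ∂f_3/∂x - ∂f_1/∂z = ∂(-2*y)/∂x - ∂(-x + y*z + 3*z)/∂z = -y - 3
  coefficient of dy ∧ dz: ∂f_3/∂y - ∂f_2/∂z = ∂(-2*y)/∂y - ∂(y*(3*x - y))/∂z = -2
Assembling: d(omega) = (3*y - z) dx ∧ dy + (-y - 3) dx ∧ dz + (-2) dy ∧ dz.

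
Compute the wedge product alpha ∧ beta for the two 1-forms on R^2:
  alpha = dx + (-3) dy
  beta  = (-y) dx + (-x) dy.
alpha ∧ beta = (-x - 3*y) dx ∧ dy

Distribute the wedge, using dx_i ∧ dx_j = -dx_j ∧ dx_i and dx_i ∧ dx_i = 0. For each pair (i, j) with i < j, the coefficient of dx_i ∧ dx_j in alpha ∧ beta is (alpha_i * beta_j - alpha_j * beta_i). Collecting: alpha ∧ beta = (-x - 3*y) dx ∧ dy.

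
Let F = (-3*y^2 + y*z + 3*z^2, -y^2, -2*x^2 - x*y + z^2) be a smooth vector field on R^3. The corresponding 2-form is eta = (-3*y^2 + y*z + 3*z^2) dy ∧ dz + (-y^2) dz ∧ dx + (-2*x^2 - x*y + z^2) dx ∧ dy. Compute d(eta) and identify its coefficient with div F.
d(eta) = (-2*y + 2*z) dx ∧ dy ∧ dz; div F = -2*y + 2*z

For a 2-form in R^3 of the form above, applying d gives a 3-form with coefficient ∂P/∂x + ∂Q/∂y + ∂R/∂z:
  ∂P/∂x = 0
  ∂Q/∂y = -2*y
  ∂R/∂z = 2*z
Sum = -2*y + 2*z, which is exactly div F.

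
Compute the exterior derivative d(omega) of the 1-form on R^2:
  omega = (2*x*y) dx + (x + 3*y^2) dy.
d(omega) = (1 - 2*x) dx ∧ dy

For a 1-form omega = sum_i f_i dx_i, the exterior derivative is
  d(omega) = sum_{i < j} (∂f_j/∂x_i - ∂f_i/∂x_j) dx_i ∧ dx_j.
  coefficient of dx ∧ dy: ∂f_2/∂x - ∂f_1/∂y = ∂(x + 3*y^2)/∂x - ∂(2*x*y)/∂y = 1 - 2*x
Assembling: d(omega) = (1 - 2*x) dx ∧ dy.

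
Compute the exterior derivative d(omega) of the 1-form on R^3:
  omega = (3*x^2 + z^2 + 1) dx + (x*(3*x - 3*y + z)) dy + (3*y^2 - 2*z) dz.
d(omega) = (6*x - 3*y + z) dx ∧ dy + (-2*z) dx ∧ dz + (-x + 6*y) dy ∧ dz

For a 1-form omega = sum_i f_i dx_i, the exterior derivative is
  d(omega) = sum_{i < j} (∂f_j/∂x_i - ∂f_i/∂x_j) dx_i ∧ dx_j.
  coefficient of dx ∧ dy: ∂f_2/∂x - ∂f_1/∂y = ∂(x*(3*x - 3*y + z))/∂x - ∂(3*x^2 + z^2 + 1)/∂y = 6*x - 3*y + z
  coefficient of dx ∧ dz: ∂f_3/∂x - ∂f_1/∂z = ∂(3*y^2 - 2*z)/∂x - ∂(3*x^2 + z^2 + 1)/∂z = -2*z
  coefficient of dy ∧ dz: ∂f_3/∂y - ∂f_2/∂z = ∂(3*y^2 - 2*z)/∂y - ∂(x*(3*x - 3*y + z))/∂z = -x + 6*y
Assembling: d(omega) = (6*x - 3*y + z) dx ∧ dy + (-2*z) dx ∧ dz + (-x + 6*y) dy ∧ dz.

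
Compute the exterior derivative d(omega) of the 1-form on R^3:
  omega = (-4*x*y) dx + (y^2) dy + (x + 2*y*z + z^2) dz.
d(omega) = (4*x) dx ∧ dy + (1) dx ∧ dz + (2*z) dy ∧ dz

For a 1-form omega = sum_i f_i dx_i, the exterior derivative is
  d(omega) = sum_{i < j} (∂f_j/∂x_i - ∂f_i/∂x_j) dx_i ∧ dx_j.
  coefficient of dx ∧ dy: ∂f_2/∂x - ∂f_1/∂y = ∂(y^2)/∂x - ∂(-4*x*y)/∂y = 4*x
  coefficient of dx ∧ dz: ∂f_3/∂x - ∂f_1/∂z = ∂(x + 2*y*z + z^2)/∂x - ∂(-4*x*y)/∂z = 1
  coefficient of dy ∧ dz: ∂f_3/∂y - ∂f_2/∂z = ∂(x + 2*y*z + z^2)/∂y - ∂(y^2)/∂z = 2*z
Assembling: d(omega) = (4*x) dx ∧ dy + (1) dx ∧ dz + (2*z) dy ∧ dz.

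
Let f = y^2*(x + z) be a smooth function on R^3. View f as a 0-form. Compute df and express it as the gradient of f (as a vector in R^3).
df = (y^2) dx + (2*y*(x + z)) dy + (y^2) dz; grad f = (y^2, 2*y*(x + z), y^2)

For a 0-form f, d f = (∂f/∂x) dx + (∂f/∂y) dy + (∂f/∂z) dz. The components of the vector representation are exactly the entries of grad f in Cartesian coordinates:
  ∂f/∂x = y^2
  ∂f/∂y = 2*y*(x + z)
  ∂f/∂z = y^2.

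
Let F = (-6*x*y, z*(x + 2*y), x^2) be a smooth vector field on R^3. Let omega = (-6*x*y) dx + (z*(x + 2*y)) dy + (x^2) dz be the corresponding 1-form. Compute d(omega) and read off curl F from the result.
d(omega) = (-x - 2*y) dy ∧ dz + (-2*x) dz ∧ dx + (6*x + z) dx ∧ dy; curl F = (-x - 2*y, -2*x, 6*x + z)

d omega = sum_{i<j} (∂f_j/∂x_i - ∂f_i/∂x_j) dx_i ∧ dx_j. Under the identification (dy ∧ dz, dz ∧ dx, dx ∧ dy) ↔ (e_x, e_y, e_z), the coefficients are exactly the components of curl F. Compute:
  ∂R/∂y - ∂Q/∂z = (0) - (x + 2*y) = -x - 2*y
  ∂P/∂z - ∂R/∂x = (0) - (2*x) = -2*x
  ∂Q/∂x - ∂P/∂y = (z) - (-6*x) = 6*x + z.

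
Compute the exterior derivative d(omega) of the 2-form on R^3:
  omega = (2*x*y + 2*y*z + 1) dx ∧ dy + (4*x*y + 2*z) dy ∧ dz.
d(omega) = (6*y) dx ∧ dy ∧ dz

For a 2-form omega = sum_{i<j} g_{ij} dx_i ∧ dx_j, the exterior derivative is
  d(omega) = sum_{i<j} d(g_{ij}) ∧ dx_i ∧ dx_j = sum_{i<j, k} (∂g_{ij}/∂x_k) dx_k ∧ dx_i ∧ dx_j.
Expand each term, using dx_k ∧ dx_i ∧ dx_j = sgn(permutation) dx_{(a)} ∧ dx_{(b)} ∧ dx_{(c)} with (a < b < c) sorted:
  d(2*x*y + 2*y*z + 1) includes (∂/∂z)(2*x*y + 2*y*z + 1) dz = (2*y) dz, which multiplied by dx ∧ dy gives (2*y) dx ∧ dy ∧ dz
  d(4*x*y + 2*z) includes (∂/∂x)(4*x*y + 2*z) dx = (4*y) dx, which multiplied by dy ∧ dz gives (4*y) dx ∧ dy ∧ dz
Collecting like 3-forms: d(omega) = (6*y) dx ∧ dy ∧ dz.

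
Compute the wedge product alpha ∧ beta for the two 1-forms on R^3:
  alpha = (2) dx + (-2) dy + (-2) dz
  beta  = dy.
alpha ∧ beta = (2) dx ∧ dy + (2) dy ∧ dz

Distribute the wedge, using dx_i ∧ dx_j = -dx_j ∧ dx_i and dx_i ∧ dx_i = 0. For each pair (i, j) with i < j, the coefficient of dx_i ∧ dx_j in alpha ∧ beta is (alpha_i * beta_j - alpha_j * beta_i). Collecting: alpha ∧ beta = (2) dx ∧ dy + (2) dy ∧ dz.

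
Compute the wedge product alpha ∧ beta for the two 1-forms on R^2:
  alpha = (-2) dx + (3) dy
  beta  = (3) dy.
alpha ∧ beta = (-6) dx ∧ dy

Distribute the wedge, using dx_i ∧ dx_j = -dx_j ∧ dx_i and dx_i ∧ dx_i = 0. For each pair (i, j) with i < j, the coefficient of dx_i ∧ dx_j in alpha ∧ beta is (alpha_i * beta_j - alpha_j * beta_i). Collecting: alpha ∧ beta = (-6) dx ∧ dy.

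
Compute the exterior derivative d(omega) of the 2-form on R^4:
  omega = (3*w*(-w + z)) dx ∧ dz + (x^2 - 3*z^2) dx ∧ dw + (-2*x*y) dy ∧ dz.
d(omega) = (-6*w + 9*z) dx ∧ dz ∧ dw + (-2*y) dx ∧ dy ∧ dz

For a 2-form omega = sum_{i<j} g_{ij} dx_i ∧ dx_j, the exterior derivative is
  d(omega) = sum_{i<j} d(g_{ij}) ∧ dx_i ∧ dx_j = sum_{i<j, k} (∂g_{ij}/∂x_k) dx_k ∧ dx_i ∧ dx_j.
Expand each term, using dx_k ∧ dx_i ∧ dx_j = sgn(permutation) dx_{(a)} ∧ dx_{(b)} ∧ dx_{(c)} with (a < b < c) sorted:
  d(3*w*(-w + z)) includes (∂/∂w)(3*w*(-w + z)) dw = (-6*w + 3*z) dw, which multiplied by dx ∧ dz gives (-6*w + 3*z) dx ∧ dz ∧ dw
  d(x^2 - 3*z^2) includes (∂/∂z)(x^2 - 3*z^2) dz = (-6*z) dz, which multiplied by dx ∧ dw gives (6*z) dx ∧ dz ∧ dw
  d(-2*x*y) includes (∂/∂x)(-2*x*y) dx = (-2*y) dx, which multiplied by dy ∧ dz gives (-2*y) dx ∧ dy ∧ dz
Collecting like 3-forms: d(omega) = (-6*w + 9*z) dx ∧ dz ∧ dw + (-2*y) dx ∧ dy ∧ dz.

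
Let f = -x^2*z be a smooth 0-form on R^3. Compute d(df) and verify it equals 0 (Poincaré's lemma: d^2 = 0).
d(df) = 0

Step 1: df = sum_i (∂f/∂x_i) dx_i = (-2*x*z) dx + (0) dy + (-x^2) dz.
Step 2: Apply d again. Using the 1-form formula, the coefficient of dx ∧ dy in d(df) is ∂^2 f/∂x ∂y - ∂^2 f/∂y ∂x = (0) - (0) = 0 (equality of mixed partials for smooth f).
Similarly for dx ∧ dz and dy ∧ dz — all coefficients vanish. So d(df) = 0.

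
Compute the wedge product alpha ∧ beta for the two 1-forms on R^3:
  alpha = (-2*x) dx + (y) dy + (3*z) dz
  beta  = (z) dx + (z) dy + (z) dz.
alpha ∧ beta = (-z*(2*x + y)) dx ∧ dy + (-z*(2*x + 3*z)) dx ∧ dz + (z*(y - 3*z)) dy ∧ dz

Distribute the wedge, using dx_i ∧ dx_j = -dx_j ∧ dx_i and dx_i ∧ dx_i = 0. For each pair (i, j) with i < j, the coefficient of dx_i ∧ dx_j in alpha ∧ beta is (alpha_i * beta_j - alpha_j * beta_i). Collecting: alpha ∧ beta = (-z*(2*x + y)) dx ∧ dy + (-z*(2*x + 3*z)) dx ∧ dz + (z*(y - 3*z)) dy ∧ dz.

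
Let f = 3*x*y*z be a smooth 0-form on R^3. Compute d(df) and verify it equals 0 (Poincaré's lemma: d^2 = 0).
d(df) = 0

Step 1: df = sum_i (∂f/∂x_i) dx_i = (3*y*z) dx + (3*x*z) dy + (3*x*y) dz.
Step 2: Apply d again. Using the 1-form formula, the coefficient of dx ∧ dy in d(df) is ∂^2 f/∂x ∂y - ∂^2 f/∂y ∂x = (3*z) - (3*z) = 0 (equality of mixed partials for smooth f).
Similarly for dx ∧ dz and dy ∧ dz — all coefficients vanish. So d(df) = 0.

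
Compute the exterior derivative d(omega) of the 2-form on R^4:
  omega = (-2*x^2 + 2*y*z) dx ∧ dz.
d(omega) = (-2*z) dx ∧ dy ∧ dz

For a 2-form omega = sum_{i<j} g_{ij} dx_i ∧ dx_j, the exterior derivative is
  d(omega) = sum_{i<j} d(g_{ij}) ∧ dx_i ∧ dx_j = sum_{i<j, k} (∂g_{ij}/∂x_k) dx_k ∧ dx_i ∧ dx_j.
Expand each term, using dx_k ∧ dx_i ∧ dx_j = sgn(permutation) dx_{(a)} ∧ dx_{(b)} ∧ dx_{(c)} with (a < b < c) sorted:
  d(-2*x^2 + 2*y*z) includes (∂/∂y)(-2*x^2 + 2*y*z) dy = (2*z) dy, which multiplied by dx ∧ dz gives (-2*z) dx ∧ dy ∧ dz
Collecting like 3-forms: d(omega) = (-2*z) dx ∧ dy ∧ dz.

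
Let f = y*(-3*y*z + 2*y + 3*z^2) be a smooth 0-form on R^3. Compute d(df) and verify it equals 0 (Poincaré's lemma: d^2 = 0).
d(df) = 0

Step 1: df = sum_i (∂f/∂x_i) dx_i = (0) dx + (-6*y*z + 4*y + 3*z^2) dy + (3*y*(-y + 2*z)) dz.
Step 2: Apply d again. Using the 1-form formula, the coefficient of dx ∧ dy in d(df) is ∂^2 f/∂x ∂y - ∂^2 f/∂y ∂x = (0) - (0) = 0 (equality of mixed partials for smooth f).
Similarly for dx ∧ dz and dy ∧ dz — all coefficients vanish. So d(df) = 0.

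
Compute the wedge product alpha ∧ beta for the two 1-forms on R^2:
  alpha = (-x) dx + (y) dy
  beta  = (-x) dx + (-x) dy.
alpha ∧ beta = (x*(x + y)) dx ∧ dy

Distribute the wedge, using dx_i ∧ dx_j = -dx_j ∧ dx_i and dx_i ∧ dx_i = 0. For each pair (i, j) with i < j, the coefficient of dx_i ∧ dx_j in alpha ∧ beta is (alpha_i * beta_j - alpha_j * beta_i). Collecting: alpha ∧ beta = (x*(x + y)) dx ∧ dy.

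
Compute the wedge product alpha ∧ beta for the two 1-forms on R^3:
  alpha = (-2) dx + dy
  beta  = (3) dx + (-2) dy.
alpha ∧ beta = (1) dx ∧ dy

Distribute the wedge, using dx_i ∧ dx_j = -dx_j ∧ dx_i and dx_i ∧ dx_i = 0. For each pair (i, j) with i < j, the coefficient of dx_i ∧ dx_j in alpha ∧ beta is (alpha_i * beta_j - alpha_j * beta_i). Collecting: alpha ∧ beta = (1) dx ∧ dy.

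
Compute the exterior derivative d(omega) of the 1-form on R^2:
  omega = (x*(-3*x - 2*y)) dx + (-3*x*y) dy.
d(omega) = (2*x - 3*y) dx ∧ dy

For a 1-form omega = sum_i f_i dx_i, the exterior derivative is
  d(omega) = sum_{i < j} (∂f_j/∂x_i - ∂f_i/∂x_j) dx_i ∧ dx_j.
  coefficient of dx ∧ dy: ∂f_2/∂x - ∂f_1/∂y = ∂(-3*x*y)/∂x - ∂(x*(-3*x - 2*y))/∂y = 2*x - 3*y
Assembling: d(omega) = (2*x - 3*y) dx ∧ dy.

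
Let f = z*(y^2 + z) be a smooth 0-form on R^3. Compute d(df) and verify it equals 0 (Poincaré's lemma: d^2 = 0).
d(df) = 0

Step 1: df = sum_i (∂f/∂x_i) dx_i = (0) dx + (2*y*z) dy + (y^2 + 2*z) dz.
Step 2: Apply d again. Using the 1-form formula, the coefficient of dx ∧ dy in d(df) is ∂^2 f/∂x ∂y - ∂^2 f/∂y ∂x = (0) - (0) = 0 (equality of mixed partials for smooth f).
Similarly for dx ∧ dz and dy ∧ dz — all coefficients vanish. So d(df) = 0.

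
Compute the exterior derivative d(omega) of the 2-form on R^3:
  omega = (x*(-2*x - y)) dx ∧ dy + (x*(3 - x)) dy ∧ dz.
d(omega) = (3 - 2*x) dx ∧ dy ∧ dz

For a 2-form omega = sum_{i<j} g_{ij} dx_i ∧ dx_j, the exterior derivative is
  d(omega) = sum_{i<j} d(g_{ij}) ∧ dx_i ∧ dx_j = sum_{i<j, k} (∂g_{ij}/∂x_k) dx_k ∧ dx_i ∧ dx_j.
Expand each term, using dx_k ∧ dx_i ∧ dx_j = sgn(permutation) dx_{(a)} ∧ dx_{(b)} ∧ dx_{(c)} with (a < b < c) sorted:
  d(x*(3 - x)) includes (∂/∂x)(x*(3 - x)) dx = (3 - 2*x) dx, which multiplied by dy ∧ dz gives (3 - 2*x) dx ∧ dy ∧ dz
Collecting like 3-forms: d(omega) = (3 - 2*x) dx ∧ dy ∧ dz.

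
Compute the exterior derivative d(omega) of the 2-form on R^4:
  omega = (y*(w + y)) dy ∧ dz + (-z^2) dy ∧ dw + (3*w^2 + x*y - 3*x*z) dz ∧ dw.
d(omega) = (x + y + 2*z) dy ∧ dz ∧ dw + (y - 3*z) dx ∧ dz ∧ dw

For a 2-form omega = sum_{i<j} g_{ij} dx_i ∧ dx_j, the exterior derivative is
  d(omega) = sum_{i<j} d(g_{ij}) ∧ dx_i ∧ dx_j = sum_{i<j, k} (∂g_{ij}/∂x_k) dx_k ∧ dx_i ∧ dx_j.
Expand each term, using dx_k ∧ dx_i ∧ dx_j = sgn(permutation) dx_{(a)} ∧ dx_{(b)} ∧ dx_{(c)} with (a < b < c) sorted:
  d(y*(w + y)) includes (∂/∂w)(y*(w + y)) dw = (y) dw, which multiplied by dy ∧ dz gives (y) dy ∧ dz ∧ dw
  d(-z^2) includes (∂/∂z)(-z^2) dz = (-2*z) dz, which multiplied by dy ∧ dw gives (2*z) dy ∧ dz ∧ dw
  d(3*w^2 + x*y - 3*x*z) includes (∂/∂x)(3*w^2 + x*y - 3*x*z) dx = (y - 3*z) dx, which multiplied by dz ∧ dw gives (y - 3*z) dx ∧ dz ∧ dw
  d(3*w^2 + x*y - 3*x*z) includes (∂/∂y)(3*w^2 + x*y - 3*x*z) dy = (x) dy, which multiplied by dz ∧ dw gives (x) dy ∧ dz ∧ dw
Collecting like 3-forms: d(omega) = (x + y + 2*z) dy ∧ dz ∧ dw + (y - 3*z) dx ∧ dz ∧ dw.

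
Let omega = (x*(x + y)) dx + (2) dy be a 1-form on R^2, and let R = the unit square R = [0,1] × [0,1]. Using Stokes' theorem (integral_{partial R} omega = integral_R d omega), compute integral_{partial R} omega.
integral_(partial R) omega = -1/2

Stokes: integral_partial_R omega = integral_R d omega with d omega = (∂Q/∂x - ∂P/∂y) dx ∧ dy.
  ∂Q/∂x = 0
  ∂P/∂y = x
  integrand = ∂Q/∂x - ∂P/∂y = -x.
Integrating over R: integral_0^1 integral_0^1 (-x) dx dy = -1/2.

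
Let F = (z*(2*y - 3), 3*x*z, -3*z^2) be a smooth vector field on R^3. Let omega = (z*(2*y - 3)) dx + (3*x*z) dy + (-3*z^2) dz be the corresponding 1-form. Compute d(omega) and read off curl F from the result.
d(omega) = (-3*x) dy ∧ dz + (2*y - 3) dz ∧ dx + (z) dx ∧ dy; curl F = (-3*x, 2*y - 3, z)

d omega = sum_{i<j} (∂f_j/∂x_i - ∂f_i/∂x_j) dx_i ∧ dx_j. Under the identification (dy ∧ dz, dz ∧ dx, dx ∧ dy) ↔ (e_x, e_y, e_z), the coefficients are exactly the components of curl F. Compute:
  ∂R/∂y - ∂Q/∂z = (0) - (3*x) = -3*x
  ∂P/∂z - ∂R/∂x = (2*y - 3) - (0) = 2*y - 3
  ∂Q/∂x - ∂P/∂y = (3*z) - (2*z) = z.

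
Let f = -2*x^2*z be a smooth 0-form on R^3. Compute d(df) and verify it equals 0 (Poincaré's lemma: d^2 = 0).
d(df) = 0

Step 1: df = sum_i (∂f/∂x_i) dx_i = (-4*x*z) dx + (0) dy + (-2*x^2) dz.
Step 2: Apply d again. Using the 1-form formula, the coefficient of dx ∧ dy in d(df) is ∂^2 f/∂x ∂y - ∂^2 f/∂y ∂x = (0) - (0) = 0 (equality of mixed partials for smooth f).
Similarly for dx ∧ dz and dy ∧ dz — all coefficients vanish. So d(df) = 0.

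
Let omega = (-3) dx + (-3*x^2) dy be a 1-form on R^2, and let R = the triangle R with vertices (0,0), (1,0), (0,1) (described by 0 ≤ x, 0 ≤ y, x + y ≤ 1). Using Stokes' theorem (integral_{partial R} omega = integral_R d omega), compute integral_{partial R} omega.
integral_(partial R) omega = -1

Stokes: integral_partial_R omega = integral_R d omega with d omega = (∂Q/∂x - ∂P/∂y) dx ∧ dy.
  ∂Q/∂x = -6*x
  ∂P/∂y = 0
  integrand = ∂Q/∂x - ∂P/∂y = -6*x.
Integrating over R: integral_0^1 integral_0^{1-x} (-6*x) dy dx = -1.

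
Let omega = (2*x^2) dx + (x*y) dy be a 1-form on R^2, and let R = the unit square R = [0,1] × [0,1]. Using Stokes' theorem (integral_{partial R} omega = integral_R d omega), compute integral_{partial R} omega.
integral_(partial R) omega = 1/2

Stokes: integral_partial_R omega = integral_R d omega with d omega = (∂Q/∂x - ∂P/∂y) dx ∧ dy.
  ∂Q/∂x = y
  ∂P/∂y = 0
  integrand = ∂Q/∂x - ∂P/∂y = y.
Integrating over R: integral_0^1 integral_0^1 (y) dx dy = 1/2.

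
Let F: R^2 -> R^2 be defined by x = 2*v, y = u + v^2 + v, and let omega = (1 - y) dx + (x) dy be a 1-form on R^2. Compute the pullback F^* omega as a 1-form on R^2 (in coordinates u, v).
F^* omega = (2*v) du + (-2*u + 2*v^2 + 2) dv

Using F^*(f dg) = (f ∘ F) d(g ∘ F), substitute each coordinate x_i by F_i(u, v) in f_i, and replace dx_i by d F_i = (∂F_i/∂u) du + (∂F_i/∂v) dv.
  For the x component: f_1(F) = -u - v^2 - v + 1; d F_1 = (0) du + (2) dv
  For the y component: f_2(F) = 2*v; d F_2 = (1) du + (2*v + 1) dv
Combining and collecting du, dv coefficients:
  coeff of du: 2*v
  coeff of dv: -2*u + 2*v^2 + 2
F^* omega = (2*v) du + (-2*u + 2*v^2 + 2) dv.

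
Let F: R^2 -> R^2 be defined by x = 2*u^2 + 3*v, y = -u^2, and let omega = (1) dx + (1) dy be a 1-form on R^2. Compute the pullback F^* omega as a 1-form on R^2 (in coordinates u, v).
F^* omega = (2*u) du + (3) dv

Using F^*(f dg) = (f ∘ F) d(g ∘ F), substitute each coordinate x_i by F_i(u, v) in f_i, and replace dx_i by d F_i = (∂F_i/∂u) du + (∂F_i/∂v) dv.
  For the x component: f_1(F) = 1; d F_1 = (4*u) du + (3) dv
  For the y component: f_2(F) = 1; d F_2 = (-2*u) du + (0) dv
Combining and collecting du, dv coefficients:
  coeff of du: 2*u
  coeff of dv: 3
F^* omega = (2*u) du + (3) dv.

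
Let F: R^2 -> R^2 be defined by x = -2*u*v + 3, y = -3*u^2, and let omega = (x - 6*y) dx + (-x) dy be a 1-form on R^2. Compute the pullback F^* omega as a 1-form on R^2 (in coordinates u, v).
F^* omega = (-48*u^2*v + 4*u*v^2 + 18*u - 6*v) du + (2*u*(-18*u^2 + 2*u*v - 3)) dv

Using F^*(f dg) = (f ∘ F) d(g ∘ F), substitute each coordinate x_i by F_i(u, v) in f_i, and replace dx_i by d F_i = (∂F_i/∂u) du + (∂F_i/∂v) dv.
  For the x component: f_1(F) = 18*u^2 - 2*u*v + 3; d F_1 = (-2*v) du + (-2*u) dv
  For the y component: f_2(F) = 2*u*v - 3; d F_2 = (-6*u) du + (0) dv
Combining and collecting du, dv coefficients:
  coeff of du: -48*u^2*v + 4*u*v^2 + 18*u - 6*v
  coeff of dv: 2*u*(-18*u^2 + 2*u*v - 3)
F^* omega = (-48*u^2*v + 4*u*v^2 + 18*u - 6*v) du + (2*u*(-18*u^2 + 2*u*v - 3)) dv.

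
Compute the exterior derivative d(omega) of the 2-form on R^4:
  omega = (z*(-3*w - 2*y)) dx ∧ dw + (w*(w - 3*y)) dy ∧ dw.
d(omega) = (2*z) dx ∧ dy ∧ dw + (3*w + 2*y) dx ∧ dz ∧ dw

For a 2-form omega = sum_{i<j} g_{ij} dx_i ∧ dx_j, the exterior derivative is
  d(omega) = sum_{i<j} d(g_{ij}) ∧ dx_i ∧ dx_j = sum_{i<j, k} (∂g_{ij}/∂x_k) dx_k ∧ dx_i ∧ dx_j.
Expand each term, using dx_k ∧ dx_i ∧ dx_j = sgn(permutation) dx_{(a)} ∧ dx_{(b)} ∧ dx_{(c)} with (a < b < c) sorted:
  d(z*(-3*w - 2*y)) includes (∂/∂y)(z*(-3*w - 2*y)) dy = (-2*z) dy, which multiplied by dx ∧ dw gives (2*z) dx ∧ dy ∧ dw
  d(z*(-3*w - 2*y)) includes (∂/∂z)(z*(-3*w - 2*y)) dz = (-3*w - 2*y) dz, which multiplied by dx ∧ dw gives (3*w + 2*y) dx ∧ dz ∧ dw
Collecting like 3-forms: d(omega) = (2*z) dx ∧ dy ∧ dw + (3*w + 2*y) dx ∧ dz ∧ dw.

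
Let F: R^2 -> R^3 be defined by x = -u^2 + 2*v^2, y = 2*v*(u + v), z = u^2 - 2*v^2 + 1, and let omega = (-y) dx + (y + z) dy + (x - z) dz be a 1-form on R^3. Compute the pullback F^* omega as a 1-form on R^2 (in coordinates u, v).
F^* omega = (-4*u^3 + 6*u^2*v + 16*u*v^2 - 2*u + 2*v) du + (2*u^3 + 16*u^2*v + 2*u - 24*v^3 + 8*v) dv

Using F^*(f dg) = (f ∘ F) d(g ∘ F), substitute each coordinate x_i by F_i(u, v) in f_i, and replace dx_i by d F_i = (∂F_i/∂u) du + (∂F_i/∂v) dv.
  For the x component: f_1(F) = 2*v*(-u - v); d F_1 = (-2*u) du + (4*v) dv
  For the y component: f_2(F) = u^2 + 2*u*v + 1; d F_2 = (2*v) du + (2*u + 4*v) dv
  For the z component: f_3(F) = -2*u^2 + 4*v^2 - 1; d F_3 = (2*u) du + (-4*v) dv
Combining and collecting du, dv coefficients:
  coeff of du: -4*u^3 + 6*u^2*v + 16*u*v^2 - 2*u + 2*v
  coeff of dv: 2*u^3 + 16*u^2*v + 2*u - 24*v^3 + 8*v
F^* omega = (-4*u^3 + 6*u^2*v + 16*u*v^2 - 2*u + 2*v) du + (2*u^3 + 16*u^2*v + 2*u - 24*v^3 + 8*v) dv.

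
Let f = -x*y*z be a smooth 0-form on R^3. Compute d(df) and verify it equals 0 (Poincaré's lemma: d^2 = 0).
d(df) = 0

Step 1: df = sum_i (∂f/∂x_i) dx_i = (-y*z) dx + (-x*z) dy + (-x*y) dz.
Step 2: Apply d again. Using the 1-form formula, the coefficient of dx ∧ dy in d(df) is ∂^2 f/∂x ∂y - ∂^2 f/∂y ∂x = (-z) - (-z) = 0 (equality of mixed partials for smooth f).
Similarly for dx ∧ dz and dy ∧ dz — all coefficients vanish. So d(df) = 0.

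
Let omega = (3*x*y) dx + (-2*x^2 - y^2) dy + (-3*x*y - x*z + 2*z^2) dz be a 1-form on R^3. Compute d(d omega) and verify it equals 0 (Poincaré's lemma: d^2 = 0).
d(d omega) = 0

Step 1: d omega = sum_{i<j} (∂f_j/∂x_i - ∂f_i/∂x_j) dx_i ∧ dx_j:
  coeff of dx ∧ dy: -7*x
  coeff of dx ∧ dz: -3*y - z
  coeff of dy ∧ dz: -3*x
Step 2: Apply d again to each 2-form coefficient. The only possible 3-form in R^3 is dx ∧ dy ∧ dz, with coefficient
  ∂(coeff of dy∧dz)/∂x - ∂(coeff of dx∧dz)/∂y + ∂(coeff of dx∧dy)/∂z
  = ∂/∂x (-3*x) - ∂/∂y (-3*y - z) + ∂/∂z (-7*x).
Each of these terms simplifies to sums of mixed partials that cancel in pairs. The result is 0 (by equality of mixed partials for smooth functions — Schwarz / Clairaut).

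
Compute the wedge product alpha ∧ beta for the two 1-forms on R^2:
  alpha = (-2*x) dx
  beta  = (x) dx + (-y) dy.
alpha ∧ beta = (2*x*y) dx ∧ dy

Distribute the wedge, using dx_i ∧ dx_j = -dx_j ∧ dx_i and dx_i ∧ dx_i = 0. For each pair (i, j) with i < j, the coefficient of dx_i ∧ dx_j in alpha ∧ beta is (alpha_i * beta_j - alpha_j * beta_i). Collecting: alpha ∧ beta = (2*x*y) dx ∧ dy.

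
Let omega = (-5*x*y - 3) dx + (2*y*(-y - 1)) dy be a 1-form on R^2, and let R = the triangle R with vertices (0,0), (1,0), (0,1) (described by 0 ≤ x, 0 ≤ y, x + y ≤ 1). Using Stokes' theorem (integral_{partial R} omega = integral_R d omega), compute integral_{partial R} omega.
integral_(partial R) omega = 5/6

Stokes: integral_partial_R omega = integral_R d omega with d omega = (∂Q/∂x - ∂P/∂y) dx ∧ dy.
  ∂Q/∂x = 0
  ∂P/∂y = -5*x
  integrand = ∂Q/∂x - ∂P/∂y = 5*x.
Integrating over R: integral_0^1 integral_0^{1-x} (5*x) dy dx = 5/6.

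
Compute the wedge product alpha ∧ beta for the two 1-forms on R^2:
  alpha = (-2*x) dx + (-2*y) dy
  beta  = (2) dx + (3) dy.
alpha ∧ beta = (-6*x + 4*y) dx ∧ dy

Distribute the wedge, using dx_i ∧ dx_j = -dx_j ∧ dx_i and dx_i ∧ dx_i = 0. For each pair (i, j) with i < j, the coefficient of dx_i ∧ dx_j in alpha ∧ beta is (alpha_i * beta_j - alpha_j * beta_i). Collecting: alpha ∧ beta = (-6*x + 4*y) dx ∧ dy.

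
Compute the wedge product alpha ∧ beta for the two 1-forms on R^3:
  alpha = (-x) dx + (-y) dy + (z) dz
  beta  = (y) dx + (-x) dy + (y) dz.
alpha ∧ beta = (x^2 + y^2) dx ∧ dy + (-y*(x + z)) dx ∧ dz + (x*z - y^2) dy ∧ dz

Distribute the wedge, using dx_i ∧ dx_j = -dx_j ∧ dx_i and dx_i ∧ dx_i = 0. For each pair (i, j) with i < j, the coefficient of dx_i ∧ dx_j in alpha ∧ beta is (alpha_i * beta_j - alpha_j * beta_i). Collecting: alpha ∧ beta = (x^2 + y^2) dx ∧ dy + (-y*(x + z)) dx ∧ dz + (x*z - y^2) dy ∧ dz.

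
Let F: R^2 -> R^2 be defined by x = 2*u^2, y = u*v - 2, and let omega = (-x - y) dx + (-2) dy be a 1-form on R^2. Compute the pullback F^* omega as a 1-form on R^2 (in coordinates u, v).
F^* omega = (-8*u^3 - 4*u^2*v + 8*u - 2*v) du + (-2*u) dv

Using F^*(f dg) = (f ∘ F) d(g ∘ F), substitute each coordinate x_i by F_i(u, v) in f_i, and replace dx_i by d F_i = (∂F_i/∂u) du + (∂F_i/∂v) dv.
  For the x component: f_1(F) = -2*u^2 - u*v + 2; d F_1 = (4*u) du + (0) dv
  For the y component: f_2(F) = -2; d F_2 = (v) du + (u) dv
Combining and collecting du, dv coefficients:
  coeff of du: -8*u^3 - 4*u^2*v + 8*u - 2*v
  coeff of dv: -2*u
F^* omega = (-8*u^3 - 4*u^2*v + 8*u - 2*v) du + (-2*u) dv.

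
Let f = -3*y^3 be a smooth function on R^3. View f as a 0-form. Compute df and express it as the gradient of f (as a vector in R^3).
df = (0) dx + (-9*y^2) dy + (0) dz; grad f = (0, -9*y^2, 0)

For a 0-form f, d f = (∂f/∂x) dx + (∂f/∂y) dy + (∂f/∂z) dz. The components of the vector representation are exactly the entries of grad f in Cartesian coordinates:
  ∂f/∂x = 0
  ∂f/∂y = -9*y^2
  ∂f/∂z = 0.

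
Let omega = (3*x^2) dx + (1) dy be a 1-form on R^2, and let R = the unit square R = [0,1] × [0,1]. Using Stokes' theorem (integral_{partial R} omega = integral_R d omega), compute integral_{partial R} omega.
integral_(partial R) omega = 0

Stokes: integral_partial_R omega = integral_R d omega with d omega = (∂Q/∂x - ∂P/∂y) dx ∧ dy.
  ∂Q/∂x = 0
  ∂P/∂y = 0
  integrand = ∂Q/∂x - ∂P/∂y = 0.
Integrating over R: integral_0^1 integral_0^1 (0) dx dy = 0.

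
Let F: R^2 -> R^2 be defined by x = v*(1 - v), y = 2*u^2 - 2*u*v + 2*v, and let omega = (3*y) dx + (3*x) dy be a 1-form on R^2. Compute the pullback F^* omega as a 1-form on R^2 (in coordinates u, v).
F^* omega = (6*v*(-2*u*v + 2*u + v^2 - v)) du + (-12*u^2*v + 6*u^2 + 18*u*v^2 - 12*u*v - 18*v^2 + 12*v) dv

Using F^*(f dg) = (f ∘ F) d(g ∘ F), substitute each coordinate x_i by F_i(u, v) in f_i, and replace dx_i by d F_i = (∂F_i/∂u) du + (∂F_i/∂v) dv.
  For the x component: f_1(F) = 6*u^2 - 6*u*v + 6*v; d F_1 = (0) du + (1 - 2*v) dv
  For the y component: f_2(F) = 3*v*(1 - v); d F_2 = (4*u - 2*v) du + (2 - 2*u) dv
Combining and collecting du, dv coefficients:
  coeff of du: 6*v*(-2*u*v + 2*u + v^2 - v)
  coeff of dv: -12*u^2*v + 6*u^2 + 18*u*v^2 - 12*u*v - 18*v^2 + 12*v
F^* omega = (6*v*(-2*u*v + 2*u + v^2 - v)) du + (-12*u^2*v + 6*u^2 + 18*u*v^2 - 12*u*v - 18*v^2 + 12*v) dv.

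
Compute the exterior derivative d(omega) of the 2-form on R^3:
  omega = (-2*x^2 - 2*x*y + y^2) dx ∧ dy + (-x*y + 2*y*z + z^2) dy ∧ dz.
d(omega) = (-y) dx ∧ dy ∧ dz

For a 2-form omega = sum_{i<j} g_{ij} dx_i ∧ dx_j, the exterior derivative is
  d(omega) = sum_{i<j} d(g_{ij}) ∧ dx_i ∧ dx_j = sum_{i<j, k} (∂g_{ij}/∂x_k) dx_k ∧ dx_i ∧ dx_j.
Expand each term, using dx_k ∧ dx_i ∧ dx_j = sgn(permutation) dx_{(a)} ∧ dx_{(b)} ∧ dx_{(c)} with (a < b < c) sorted:
  d(-x*y + 2*y*z + z^2) includes (∂/∂x)(-x*y + 2*y*z + z^2) dx = (-y) dx, which multiplied by dy ∧ dz gives (-y) dx ∧ dy ∧ dz
Collecting like 3-forms: d(omega) = (-y) dx ∧ dy ∧ dz.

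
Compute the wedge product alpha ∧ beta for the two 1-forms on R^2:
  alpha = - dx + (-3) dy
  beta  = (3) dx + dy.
alpha ∧ beta = (8) dx ∧ dy

Distribute the wedge, using dx_i ∧ dx_j = -dx_j ∧ dx_i and dx_i ∧ dx_i = 0. For each pair (i, j) with i < j, the coefficient of dx_i ∧ dx_j in alpha ∧ beta is (alpha_i * beta_j - alpha_j * beta_i). Collecting: alpha ∧ beta = (8) dx ∧ dy.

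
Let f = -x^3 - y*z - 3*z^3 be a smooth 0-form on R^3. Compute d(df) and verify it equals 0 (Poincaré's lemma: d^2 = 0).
d(df) = 0

Step 1: df = sum_i (∂f/∂x_i) dx_i = (-3*x^2) dx + (-z) dy + (-y - 9*z^2) dz.
Step 2: Apply d again. Using the 1-form formula, the coefficient of dx ∧ dy in d(df) is ∂^2 f/∂x ∂y - ∂^2 f/∂y ∂x = (0) - (0) = 0 (equality of mixed partials for smooth f).
Similarly for dx ∧ dz and dy ∧ dz — all coefficients vanish. So d(df) = 0.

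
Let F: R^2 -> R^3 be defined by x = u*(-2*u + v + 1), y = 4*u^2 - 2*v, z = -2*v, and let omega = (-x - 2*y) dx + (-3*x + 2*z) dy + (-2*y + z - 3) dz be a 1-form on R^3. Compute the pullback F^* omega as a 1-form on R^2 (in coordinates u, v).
F^* omega = (72*u^3 - 26*u^2*v - 26*u^2 - u*v^2 - 50*u*v - u + 4*v^2 + 4*v) du + (-6*u^3 - u^2*v + 3*u^2 + 10*u*v + 6*u + 4*v + 6) dv

Using F^*(f dg) = (f ∘ F) d(g ∘ F), substitute each coordinate x_i by F_i(u, v) in f_i, and replace dx_i by d F_i = (∂F_i/∂u) du + (∂F_i/∂v) dv.
  For the x component: f_1(F) = -6*u^2 - u*v - u + 4*v; d F_1 = (-4*u + v + 1) du + (u) dv
  For the y component: f_2(F) = 6*u^2 - 3*u*v - 3*u - 4*v; d F_2 = (8*u) du + (-2) dv
  For the z component: f_3(F) = -8*u^2 + 2*v - 3; d F_3 = (0) du + (-2) dv
Combining and collecting du, dv coefficients:
  coeff of du: 72*u^3 - 26*u^2*v - 26*u^2 - u*v^2 - 50*u*v - u + 4*v^2 + 4*v
  coeff of dv: -6*u^3 - u^2*v + 3*u^2 + 10*u*v + 6*u + 4*v + 6
F^* omega = (72*u^3 - 26*u^2*v - 26*u^2 - u*v^2 - 50*u*v - u + 4*v^2 + 4*v) du + (-6*u^3 - u^2*v + 3*u^2 + 10*u*v + 6*u + 4*v + 6) dv.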